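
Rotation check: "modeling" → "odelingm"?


Word: "modeling", Candidate: "odelingm"
Method: check if candidate is substring of word+word
"modelingmodeling" contains "odelingm"? Yes
Is rotation = Yes


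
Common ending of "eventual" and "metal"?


Word 1: "eventual"
Word 2: "metal"
Comparing from end:
  Pos -1: 'l' == 'l'
  Pos -2: 'a' == 'a'
  Pos -3: 'u' != 't' (stop)
LCS = "al" (length 2)


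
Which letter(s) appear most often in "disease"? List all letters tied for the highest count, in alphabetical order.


Word: "disease"
Letter counts:
  'a': 1
  'd': 1
  'e': 2
  'i': 1
  's': 2
Maximum count = 2
Most frequent = 'e', 's' (2 times each)


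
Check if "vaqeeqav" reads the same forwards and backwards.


Word: "vaqeeqav"
Reversed: "vaqeeqav"
Forward == Backward? vaqeeqav == vaqeeqav
Palindrome = Yes


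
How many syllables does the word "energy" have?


Word: "energy"
Syllable breakdown: en / er / gy
Counting: 3 parts
= 3 syllables


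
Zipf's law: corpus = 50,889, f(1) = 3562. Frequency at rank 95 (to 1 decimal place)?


Zipf's law: f(r) = f(1) / r
f(1) = 3562
f(95) = 3562 / 95
= 37.5 occurrences


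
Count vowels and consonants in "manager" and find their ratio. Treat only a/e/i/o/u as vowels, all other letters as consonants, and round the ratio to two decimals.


Word: "manager"
Vowels (a,e,i,o,u): 3
Consonants: 4
Ratio = 3/4
= 0.75


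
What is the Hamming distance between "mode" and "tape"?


Comparing character by character (same length = 4):
  Pos 0: 'm' vs 't' !=
  Pos 1: 'o' vs 'a' !=
  Pos 2: 'd' vs 'p' !=
  Pos 3: 'e' vs 'e' =
Hamming distance = 3


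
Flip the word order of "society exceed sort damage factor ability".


Original: "society exceed sort damage factor ability"
Words (1..n): society | exceed | sort | damage | factor | ability
Reversed (n..1): ability | factor | damage | sort | exceed | society
Result = "ability factor damage sort exceed society"


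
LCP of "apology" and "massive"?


Word 1: "apology"
Word 2: "massive"
Comparing from start:
  Pos 0: 'a' != 'm' (stop)
LCP = "" (length 0)


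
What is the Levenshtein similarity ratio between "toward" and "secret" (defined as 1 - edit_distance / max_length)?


Word 1: "toward" (length 6)
Word 2: "secret" (length 6)
One optimal edit sequence:
  1. substitute 't' -> 's'  (+1)
  2. substitute 'o' -> 'e'  (+1)
  3. substitute 'w' -> 'c'  (+1)
  4. substitute 'a' -> 'r'  (+1)
  5. substitute 'r' -> 'e'  (+1)
  6. substitute 'd' -> 't'  (+1)
Edit distance = 6
Max length = max(6, 6) = 6
Similarity = 1 - 6/6
= 0.0000


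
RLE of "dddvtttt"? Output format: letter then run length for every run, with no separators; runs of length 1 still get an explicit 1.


String: "dddvtttt"
Scanning for consecutive runs:
  'd' x 3
  'v' x 1
  't' x 4
RLE = "d3v1t4"


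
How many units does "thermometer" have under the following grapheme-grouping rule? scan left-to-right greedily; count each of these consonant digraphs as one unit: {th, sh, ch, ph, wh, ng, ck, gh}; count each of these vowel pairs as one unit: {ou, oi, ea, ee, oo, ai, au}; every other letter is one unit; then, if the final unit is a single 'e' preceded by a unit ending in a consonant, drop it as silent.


Word: "thermometer" (11 letters)
Left-to-right scan:
  1. 'th' (digraph)
  2. 'e' (letter)
  3. 'r' (letter)
  4. 'm' (letter)
  5. 'o' (letter)
  6. 'm' (letter)
  7. 'e' (letter)
  8. 't' (letter)
  9. 'e' (letter)
  10. 'r' (letter)
Units from scan: 10
Sound units = 10 units


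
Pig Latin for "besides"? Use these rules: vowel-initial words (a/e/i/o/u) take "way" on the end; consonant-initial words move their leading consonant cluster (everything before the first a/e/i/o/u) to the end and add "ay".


Word: "besides"
Starts with consonant(s) → move to end, add 'ay'
Consonant cluster: "b"
Pig Latin = "esidesbay"


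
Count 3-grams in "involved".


Word: "involved" (length 8)
Number of 3-grams = length - 3 + 1 = 8 - 3 + 1
= 6


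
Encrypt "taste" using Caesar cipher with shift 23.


Word: "taste"
Shift: 23
Each letter → (letter + shift) mod 26:
  't' (19) + 23 = 16 → 'q'
  'a' (0) + 23 = 23 → 'x'
  's' (18) + 23 = 15 → 'p'
  't' (19) + 23 = 16 → 'q'
  'e' (4) + 23 = 1 → 'b'
Result = "qxpqb"


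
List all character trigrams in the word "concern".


Word: "concern" (length 7)
Number of trigrams = 7 - 3 + 1 = 5
  Position 0: "con"
  Position 1: "onc"
  Position 2: "nce"
  Position 3: "cer"
  Position 4: "ern"
Trigrams = "con", "onc", "nce", "cer", "ern"


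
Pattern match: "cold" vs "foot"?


Pattern of "cold": [0, 1, 2, 3]
Pattern of "foot": [0, 1, 1, 2]
Patterns do not match
Same pattern = No


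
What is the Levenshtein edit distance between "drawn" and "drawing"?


Word 1: "drawn" (length 5)
Word 2: "drawing" (length 7)
One optimal edit sequence (insert/delete/substitute each cost 1):
  1. keep 'd'
  2. keep 'r'
  3. keep 'a'
  4. keep 'w'
  5. insert 'i'  (+1)
  6. keep 'n'
  7. insert 'g'  (+1)
Total edit operations: 2
Edit distance = 2


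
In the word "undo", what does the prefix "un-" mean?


Prefix: un-
As in: undo -> un- + do
Meaning = not / reverse


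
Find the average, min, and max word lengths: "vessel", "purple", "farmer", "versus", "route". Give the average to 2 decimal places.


Lengths: "vessel"=6, "purple"=6, "farmer"=6, "versus"=6, "route"=5
Sum = 29, Count = 5
Average = 29/5 = 5.80
= avg=5.80, min=5, max=6


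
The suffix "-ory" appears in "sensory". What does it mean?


Suffix: -ory
Example: sensory (sense + -ory, with a spelling change)
Meaning = relating to / place for


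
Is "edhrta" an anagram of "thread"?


Word 1: "thread" → sorted: adehrt
Word 2: "edhrta" → sorted: adehrt
Same letters? adehrt == adehrt
Anagram = Yes


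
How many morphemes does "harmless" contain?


Word: "harmless"
Morphemes: harm / -less
Each morpheme carries meaning
= 2 morphemes


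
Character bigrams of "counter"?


Word: "counter" (length 7)
Number of bigrams = 7 - 2 + 1 = 6
  Position 0: "co"
  Position 1: "ou"
  Position 2: "un"
  Position 3: "nt"
  Position 4: "te"
  Position 5: "er"
Bigrams = "co", "ou", "un", "nt", "te", "er"


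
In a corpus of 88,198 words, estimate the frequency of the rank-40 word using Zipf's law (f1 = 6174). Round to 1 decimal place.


Zipf's law: f(r) = f(1) / r
f(1) = 6174
f(40) = 6174 / 40
= 154.4 occurrences


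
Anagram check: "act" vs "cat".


Word 1: "act" → sorted: act
Word 2: "cat" → sorted: act
Same letters? act == act
Anagram = Yes


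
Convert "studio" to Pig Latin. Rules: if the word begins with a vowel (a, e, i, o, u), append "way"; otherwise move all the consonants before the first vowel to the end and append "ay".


Word: "studio"
Starts with consonant(s) → move to end, add 'ay'
Consonant cluster: "st"
Pig Latin = "udiostay"


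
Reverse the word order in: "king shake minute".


Original: "king shake minute"
Words (1..n): king | shake | minute
Reversed (n..1): minute | shake | king
Result = "minute shake king"


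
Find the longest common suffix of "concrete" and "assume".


Word 1: "concrete"
Word 2: "assume"
Comparing from end:
  Pos -1: 'e' == 'e'
  Pos -2: 't' != 'm' (stop)
LCS = "e" (length 1)


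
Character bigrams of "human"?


Word: "human" (length 5)
Number of bigrams = 5 - 2 + 1 = 4
  Position 0: "hu"
  Position 1: "um"
  Position 2: "ma"
  Position 3: "an"
Bigrams = "hu", "um", "ma", "an"


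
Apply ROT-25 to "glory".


Word: "glory"
Shift: 25
Each letter → (letter + shift) mod 26:
  'g' (6) + 25 = 5 → 'f'
  'l' (11) + 25 = 10 → 'k'
  'o' (14) + 25 = 13 → 'n'
  'r' (17) + 25 = 16 → 'q'
  'y' (24) + 25 = 23 → 'x'
Result = "fknqx"


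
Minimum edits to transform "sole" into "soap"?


Word 1: "sole" (length 4)
Word 2: "soap" (length 4)
One optimal edit sequence (insert/delete/substitute each cost 1):
  1. keep 's'
  2. keep 'o'
  3. substitute 'l' -> 'a'  (+1)
  4. substitute 'e' -> 'p'  (+1)
Total edit operations: 2
Edit distance = 2


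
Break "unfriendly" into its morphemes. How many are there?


Word: "unfriendly"
Morphemes: un- | friend | -ly
Each morpheme carries meaning
= 3 morphemes


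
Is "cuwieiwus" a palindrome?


Word: "cuwieiwus"
Reversed: "suwieiwuc"
Forward == Backward? cuwieiwus != suwieiwuc
Palindrome = No


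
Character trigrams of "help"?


Word: "help" (length 4)
Number of trigrams = 4 - 3 + 1 = 2
  Position 0: "hel"
  Position 1: "elp"
Trigrams = "hel", "elp"


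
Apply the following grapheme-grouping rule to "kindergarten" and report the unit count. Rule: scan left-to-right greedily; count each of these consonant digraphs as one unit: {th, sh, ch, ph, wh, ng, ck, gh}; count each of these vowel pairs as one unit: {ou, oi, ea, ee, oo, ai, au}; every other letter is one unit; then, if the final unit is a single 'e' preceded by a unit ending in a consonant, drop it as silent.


Word: "kindergarten" (12 letters)
Left-to-right scan:
  (1) 'k' (letter)
  (2) 'i' (letter)
  (3) 'n' (letter)
  (4) 'd' (letter)
  (5) 'e' (letter)
  (6) 'r' (letter)
  (7) 'g' (letter)
  (8) 'a' (letter)
  (9) 'r' (letter)
  (10) 't' (letter)
  (11) 'e' (letter)
  (12) 'n' (letter)
Units from scan: 12
Sound units = 12 units


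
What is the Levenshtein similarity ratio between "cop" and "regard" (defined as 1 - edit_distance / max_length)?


Word 1: "cop" (length 3)
Word 2: "regard" (length 6)
One optimal edit sequence:
  1. insert 'r'  (+1)
  2. insert 'e'  (+1)
  3. insert 'g'  (+1)
  4. substitute 'c' -> 'a'  (+1)
  5. substitute 'o' -> 'r'  (+1)
  6. substitute 'p' -> 'd'  (+1)
Edit distance = 6
Max length = max(3, 6) = 6
Similarity = 1 - 6/6
= 0.0000


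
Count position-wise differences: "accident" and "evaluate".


Comparing character by character (same length = 8):
  Pos 0: 'a' vs 'e' !=
  Pos 1: 'c' vs 'v' !=
  Pos 2: 'c' vs 'a' !=
  Pos 3: 'i' vs 'l' !=
  Pos 4: 'd' vs 'u' !=
  Pos 5: 'e' vs 'a' !=
  Pos 6: 'n' vs 't' !=
  Pos 7: 't' vs 'e' !=
Hamming distance = 8


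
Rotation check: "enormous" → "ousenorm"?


Word: "enormous", Candidate: "ousenorm"
Method: check if candidate is substring of word+word
"enormousenormous" contains "ousenorm"? Yes
Is rotation = Yes


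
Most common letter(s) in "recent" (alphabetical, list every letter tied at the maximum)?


Word: "recent"
Letter counts:
  'c': 1
  'e': 2
  'n': 1
  'r': 1
  't': 1
Maximum count = 2
Most frequent = 'e' (2 times each)


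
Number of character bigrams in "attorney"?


Word: "attorney" (length 8)
Number of 2-grams = length - 2 + 1 = 8 - 2 + 1
= 7


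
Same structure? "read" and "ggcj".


Pattern of "read": [0, 1, 2, 3]
Pattern of "ggcj": [0, 0, 1, 2]
Patterns do not match
Same pattern = No


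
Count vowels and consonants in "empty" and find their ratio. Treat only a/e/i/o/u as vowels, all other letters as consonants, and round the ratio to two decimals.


Word: "empty"
Vowels (a,e,i,o,u): 1
Consonants: 4
Ratio = 1/4
= 0.25


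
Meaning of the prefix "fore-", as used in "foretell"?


Prefix: fore-
As in: foretell -> fore- + tell
Meaning = before


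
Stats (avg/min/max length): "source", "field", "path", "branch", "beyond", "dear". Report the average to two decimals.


Lengths: "source"=6, "field"=5, "path"=4, "branch"=6, "beyond"=6, "dear"=4
Sum = 31, Count = 6
Average = 31/6 = 5.17
= avg=5.17, min=4, max=6


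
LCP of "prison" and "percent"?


Word 1: "prison"
Word 2: "percent"
Comparing from start:
  Pos 0: 'p' == 'p'
  Pos 1: 'r' != 'e' (stop)
LCP = "p" (length 1)


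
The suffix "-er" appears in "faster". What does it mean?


Suffix: -er
Example: faster = fast + -er
Meaning = one who / more


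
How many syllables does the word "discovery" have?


Word: "discovery"
Syllable breakdown: dis | cov | er | y
Counting: 4 parts
= 4 syllables


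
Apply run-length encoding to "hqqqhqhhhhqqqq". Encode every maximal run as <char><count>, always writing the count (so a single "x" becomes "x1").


String: "hqqqhqhhhhqqqq"
Scanning for consecutive runs:
  'h' x 1
  'q' x 3
  'h' x 1
  'q' x 1
  'h' x 4
  'q' x 4
RLE = "h1q3h1q1h4q4"


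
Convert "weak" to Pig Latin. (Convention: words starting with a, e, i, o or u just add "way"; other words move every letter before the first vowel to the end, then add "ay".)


Word: "weak"
Starts with consonant(s) → move to end, add 'ay'
Consonant cluster: "w"
Pig Latin = "eakway"


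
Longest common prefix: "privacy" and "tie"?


Word 1: "privacy"
Word 2: "tie"
Comparing from start:
  Pos 0: 'p' != 't' (stop)
LCP = "" (length 0)


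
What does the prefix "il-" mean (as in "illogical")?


Prefix: il-
Example: illogical (il- + logical)
Meaning = not


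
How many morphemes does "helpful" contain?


Word: "helpful"
Morphemes: help + -ful
Each morpheme carries meaning
= 2 morphemes


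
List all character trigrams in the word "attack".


Word: "attack" (length 6)
Number of trigrams = 6 - 3 + 1 = 4
  Position 0: "att"
  Position 1: "tta"
  Position 2: "tac"
  Position 3: "ack"
Trigrams = "att", "tta", "tac", "ack"


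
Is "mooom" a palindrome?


Word: "mooom"
Reversed: "mooom"
Forward == Backward? mooom == mooom
Palindrome = Yes


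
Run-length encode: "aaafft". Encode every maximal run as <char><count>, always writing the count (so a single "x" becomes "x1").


String: "aaafft"
Scanning for consecutive runs:
  'a' x 3
  'f' x 2
  't' x 1
RLE = "a3f2t1"


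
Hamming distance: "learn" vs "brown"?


Comparing character by character (same length = 5):
  Pos 0: 'l' vs 'b' !=
  Pos 1: 'e' vs 'r' !=
  Pos 2: 'a' vs 'o' !=
  Pos 3: 'r' vs 'w' !=
  Pos 4: 'n' vs 'n' =
Hamming distance = 4


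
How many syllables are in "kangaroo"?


Word: "kangaroo"
Syllable breakdown: kan / ga / roo
Counting: 3 parts
= 3 syllables


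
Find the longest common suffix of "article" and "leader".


Word 1: "article"
Word 2: "leader"
Comparing from end:
  Pos -1: 'e' != 'r' (stop)
LCS = "" (length 0)


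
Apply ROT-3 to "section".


Word: "section"
Shift: 3
Each letter → (letter + shift) mod 26:
  's' (18) + 3 = 21 → 'v'
  'e' (4) + 3 = 7 → 'h'
  'c' (2) + 3 = 5 → 'f'
  't' (19) + 3 = 22 → 'w'
  'i' (8) + 3 = 11 → 'l'
  'o' (14) + 3 = 17 → 'r'
  'n' (13) + 3 = 16 → 'q'
Result = "vhfwlrq"


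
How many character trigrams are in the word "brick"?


Word: "brick" (length 5)
Number of 3-grams = length - 3 + 1 = 5 - 3 + 1
= 3


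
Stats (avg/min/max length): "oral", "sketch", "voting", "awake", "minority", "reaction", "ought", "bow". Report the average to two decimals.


Lengths: "oral"=4, "sketch"=6, "voting"=6, "awake"=5, "minority"=8, "reaction"=8, "ought"=5, "bow"=3
Sum = 45, Count = 8
Average = 45/8 = 5.63
= avg=5.63, min=3, max=8


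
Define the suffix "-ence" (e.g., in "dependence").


Suffix: -ence
As in: dependence -> depend + -ence
Meaning = state of


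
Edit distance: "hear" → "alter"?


Word 1: "hear" (length 4)
Word 2: "alter" (length 5)
One optimal edit sequence (insert/delete/substitute each cost 1):
  1. insert 'a'  (+1)
  2. substitute 'h' -> 'l'  (+1)
  3. substitute 'e' -> 't'  (+1)
  4. substitute 'a' -> 'e'  (+1)
  5. keep 'r'
Total edit operations: 4
Edit distance = 4


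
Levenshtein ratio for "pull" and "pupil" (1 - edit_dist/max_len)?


Word 1: "pull" (length 4)
Word 2: "pupil" (length 5)
One optimal edit sequence:
  1. keep 'p'
  2. keep 'u'
  3. insert 'p'  (+1)
  4. substitute 'l' -> 'i'  (+1)
  5. keep 'l'
Edit distance = 2
Max length = max(4, 5) = 5
Similarity = 1 - 2/5
= 0.6000


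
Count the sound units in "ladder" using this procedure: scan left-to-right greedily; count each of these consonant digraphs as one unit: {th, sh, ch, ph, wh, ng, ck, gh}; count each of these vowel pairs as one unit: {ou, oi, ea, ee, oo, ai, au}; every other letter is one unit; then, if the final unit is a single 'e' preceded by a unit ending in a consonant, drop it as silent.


Word: "ladder" (6 letters)
Left-to-right scan:
  1. 'l' (letter)
  2. 'a' (letter)
  3. 'd' (letter)
  4. 'd' (letter)
  5. 'e' (letter)
  6. 'r' (letter)
Units from scan: 6
Sound units = 6 units


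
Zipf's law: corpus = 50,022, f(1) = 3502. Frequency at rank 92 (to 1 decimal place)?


Zipf's law: f(r) = f(1) / r
f(1) = 3502
f(92) = 3502 / 92
= 38.1 occurrences


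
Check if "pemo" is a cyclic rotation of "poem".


Word: "poem", Candidate: "pemo"
Method: check if candidate is substring of word+word
"poempoem" contains "pemo"? No
Is rotation = No


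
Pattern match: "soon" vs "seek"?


Pattern of "soon": [0, 1, 1, 2]
Pattern of "seek": [0, 1, 1, 2]
Patterns match
Same pattern = Yes


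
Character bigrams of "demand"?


Word: "demand" (length 6)
Number of bigrams = 6 - 2 + 1 = 5
  Position 0: "de"
  Position 1: "em"
  Position 2: "ma"
  Position 3: "an"
  Position 4: "nd"
Bigrams = "de", "em", "ma", "an", "nd"


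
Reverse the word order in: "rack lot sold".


Original: "rack lot sold"
Words (1..n): rack | lot | sold
Reversed (n..1): sold | lot | rack
Result = "sold lot rack"


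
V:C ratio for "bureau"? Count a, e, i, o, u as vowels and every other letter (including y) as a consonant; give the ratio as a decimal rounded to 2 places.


Word: "bureau"
Vowels (a,e,i,o,u): 4
Consonants: 2
Ratio = 4/2
= 2.00


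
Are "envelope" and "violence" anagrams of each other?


Word 1: "envelope" → sorted: eeelnopv
Word 2: "violence" → sorted: ceeilnov
Same letters? eeelnopv != ceeilnov
Anagram = No


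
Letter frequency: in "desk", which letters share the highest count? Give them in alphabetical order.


Word: "desk"
Letter counts:
  'd': 1
  'e': 1
  'k': 1
  's': 1
Maximum count = 1
Most frequent = 'd', 'e', 'k', 's' (1 time each)


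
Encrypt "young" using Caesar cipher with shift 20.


Word: "young"
Shift: 20
Each letter → (letter + shift) mod 26:
  'y' (24) + 20 = 18 → 's'
  'o' (14) + 20 = 8 → 'i'
  'u' (20) + 20 = 14 → 'o'
  'n' (13) + 20 = 7 → 'h'
  'g' (6) + 20 = 0 → 'a'
Result = "sioha"


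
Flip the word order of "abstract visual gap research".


Original: "abstract visual gap research"
Words (1..n): abstract | visual | gap | research
Reversed (n..1): research | gap | visual | abstract
Result = "research gap visual abstract"


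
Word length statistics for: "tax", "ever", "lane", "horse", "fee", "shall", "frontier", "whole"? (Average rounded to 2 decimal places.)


Lengths: "tax"=3, "ever"=4, "lane"=4, "horse"=5, "fee"=3, "shall"=5, "frontier"=8, "whole"=5
Sum = 37, Count = 8
Average = 37/8 = 4.63
= avg=4.63, min=3, max=8


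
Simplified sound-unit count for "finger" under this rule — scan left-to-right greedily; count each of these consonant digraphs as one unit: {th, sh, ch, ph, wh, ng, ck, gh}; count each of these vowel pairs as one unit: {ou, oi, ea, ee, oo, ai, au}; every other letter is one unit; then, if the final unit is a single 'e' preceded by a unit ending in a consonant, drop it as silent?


Word: "finger" (6 letters)
Left-to-right scan:
  (1) 'f' (letter)
  (2) 'i' (letter)
  (3) 'ng' (digraph)
  (4) 'e' (letter)
  (5) 'r' (letter)
Units from scan: 5
Sound units = 5 units


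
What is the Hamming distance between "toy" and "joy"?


Comparing character by character (same length = 3):
  Pos 0: 't' vs 'j' !=
  Pos 1: 'o' vs 'o' =
  Pos 2: 'y' vs 'y' =
Hamming distance = 1


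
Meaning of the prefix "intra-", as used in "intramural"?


Prefix: intra-
As in: intramural -> intra- + mural
Meaning = within


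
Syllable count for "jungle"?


Word: "jungle"
Syllable breakdown: jun · gle
Counting: 2 parts
= 2 syllables


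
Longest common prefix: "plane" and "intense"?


Word 1: "plane"
Word 2: "intense"
Comparing from start:
  Pos 0: 'p' != 'i' (stop)
LCP = "" (length 0)


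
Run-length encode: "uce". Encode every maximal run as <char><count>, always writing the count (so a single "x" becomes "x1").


String: "uce"
Scanning for consecutive runs:
  'u' x 1
  'c' x 1
  'e' x 1
RLE = "u1c1e1"


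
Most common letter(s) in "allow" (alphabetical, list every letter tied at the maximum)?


Word: "allow"
Letter counts:
  'a': 1
  'l': 2
  'o': 1
  'w': 1
Maximum count = 2
Most frequent = 'l' (2 times each)


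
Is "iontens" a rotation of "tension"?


Word: "tension", Candidate: "iontens"
Method: check if candidate is substring of word+word
"tensiontension" contains "iontens"? Yes
Is rotation = Yes


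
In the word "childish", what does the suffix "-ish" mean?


Suffix: -ish
Example: childish (child + -ish)
Meaning = somewhat / having the qualities of


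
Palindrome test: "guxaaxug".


Word: "guxaaxug"
Reversed: "guxaaxug"
Forward == Backward? guxaaxug == guxaaxug
Palindrome = Yes


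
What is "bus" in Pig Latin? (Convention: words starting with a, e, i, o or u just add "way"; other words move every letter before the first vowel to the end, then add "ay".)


Word: "bus"
Starts with consonant(s) → move to end, add 'ay'
Consonant cluster: "b"
Pig Latin = "usbay"


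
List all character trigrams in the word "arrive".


Word: "arrive" (length 6)
Number of trigrams = 6 - 3 + 1 = 4
  Position 0: "arr"
  Position 1: "rri"
  Position 2: "riv"
  Position 3: "ive"
Trigrams = "arr", "rri", "riv", "ive"


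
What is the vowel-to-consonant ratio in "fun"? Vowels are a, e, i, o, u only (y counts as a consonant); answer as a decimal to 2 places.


Word: "fun"
Vowels (a,e,i,o,u): 1
Consonants: 2
Ratio = 1/2
= 0.50


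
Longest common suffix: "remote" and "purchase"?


Word 1: "remote"
Word 2: "purchase"
Comparing from end:
  Pos -1: 'e' == 'e'
  Pos -2: 't' != 's' (stop)
LCS = "e" (length 1)


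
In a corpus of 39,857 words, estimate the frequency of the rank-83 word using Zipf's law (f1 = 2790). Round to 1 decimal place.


Zipf's law: f(r) = f(1) / r
f(1) = 2790
f(83) = 2790 / 83
= 33.6 occurrences


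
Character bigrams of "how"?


Word: "how" (length 3)
Number of bigrams = 3 - 2 + 1 = 2
  Position 0: "ho"
  Position 1: "ow"
Bigrams = "ho", "ow"


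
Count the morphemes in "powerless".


Word: "powerless"
Morphemes: power | -less
Each morpheme carries meaning
= 2 morphemes


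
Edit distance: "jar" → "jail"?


Word 1: "jar" (length 3)
Word 2: "jail" (length 4)
One optimal edit sequence (insert/delete/substitute each cost 1):
  1. keep 'j'
  2. keep 'a'
  3. insert 'i'  (+1)
  4. substitute 'r' -> 'l'  (+1)
Total edit operations: 2
Edit distance = 2


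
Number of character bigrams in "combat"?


Word: "combat" (length 6)
Number of 2-grams = length - 2 + 1 = 6 - 2 + 1
= 5


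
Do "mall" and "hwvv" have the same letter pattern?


Pattern of "mall": [0, 1, 2, 2]
Pattern of "hwvv": [0, 1, 2, 2]
Patterns match
Same pattern = Yes


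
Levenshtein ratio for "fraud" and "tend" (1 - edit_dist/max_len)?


Word 1: "fraud" (length 5)
Word 2: "tend" (length 4)
One optimal edit sequence:
  1. delete 'f'  (+1)
  2. substitute 'r' -> 't'  (+1)
  3. substitute 'a' -> 'e'  (+1)
  4. substitute 'u' -> 'n'  (+1)
  5. keep 'd'
Edit distance = 4
Max length = max(5, 4) = 5
Similarity = 1 - 4/5
= 0.2000


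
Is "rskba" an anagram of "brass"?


Word 1: "brass" → sorted: abrss
Word 2: "rskba" → sorted: abkrs
Same letters? abrss != abkrs
Anagram = No


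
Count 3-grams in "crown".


Word: "crown" (length 5)
Number of 3-grams = length - 3 + 1 = 5 - 3 + 1
= 3


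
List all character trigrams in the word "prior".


Word: "prior" (length 5)
Number of trigrams = 5 - 3 + 1 = 3
  Position 0: "pri"
  Position 1: "rio"
  Position 2: "ior"
Trigrams = "pri", "rio", "ior"


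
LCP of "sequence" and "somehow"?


Word 1: "sequence"
Word 2: "somehow"
Comparing from start:
  Pos 0: 's' == 's'
  Pos 1: 'e' != 'o' (stop)
LCP = "s" (length 1)


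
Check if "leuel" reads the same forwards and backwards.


Word: "leuel"
Reversed: "leuel"
Forward == Backward? leuel == leuel
Palindrome = Yes


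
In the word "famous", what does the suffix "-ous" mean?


Suffix: -ous
Example: famous (fame + -ous, with a spelling change)
Meaning = having quality of


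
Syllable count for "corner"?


Word: "corner"
Syllable breakdown: cor | ner
Counting: 2 parts
= 2 syllables


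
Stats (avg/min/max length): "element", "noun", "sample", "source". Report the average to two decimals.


Lengths: "element"=7, "noun"=4, "sample"=6, "source"=6
Sum = 23, Count = 4
Average = 23/4 = 5.75
= avg=5.75, min=4, max=7


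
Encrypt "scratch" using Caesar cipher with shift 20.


Word: "scratch"
Shift: 20
Each letter → (letter + shift) mod 26:
  's' (18) + 20 = 12 → 'm'
  'c' (2) + 20 = 22 → 'w'
  'r' (17) + 20 = 11 → 'l'
  'a' (0) + 20 = 20 → 'u'
  't' (19) + 20 = 13 → 'n'
  'c' (2) + 20 = 22 → 'w'
  'h' (7) + 20 = 1 → 'b'
Result = "mwlunwb"


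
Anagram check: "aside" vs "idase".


Word 1: "aside" → sorted: adeis
Word 2: "idase" → sorted: adeis
Same letters? adeis == adeis
Anagram = Yes


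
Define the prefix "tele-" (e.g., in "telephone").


Prefix: tele-
Example: telephone = tele- + phone
Meaning = distant


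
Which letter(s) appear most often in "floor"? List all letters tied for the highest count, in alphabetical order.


Word: "floor"
Letter counts:
  'f': 1
  'l': 1
  'o': 2
  'r': 1
Maximum count = 2
Most frequent = 'o' (2 times each)


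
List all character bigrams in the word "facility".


Word: "facility" (length 8)
Number of bigrams = 8 - 2 + 1 = 7
  Position 0: "fa"
  Position 1: "ac"
  Position 2: "ci"
  Position 3: "il"
  Position 4: "li"
  Position 5: "it"
  Position 6: "ty"
Bigrams = "fa", "ac", "ci", "il", "li", "it", "ty"


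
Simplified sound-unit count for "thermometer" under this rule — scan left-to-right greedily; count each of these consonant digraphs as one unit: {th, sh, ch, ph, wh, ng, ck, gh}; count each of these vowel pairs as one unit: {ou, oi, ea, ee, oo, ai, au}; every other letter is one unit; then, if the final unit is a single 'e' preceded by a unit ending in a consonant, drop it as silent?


Word: "thermometer" (11 letters)
Left-to-right scan:
  (1) 'th' (digraph)
  (2) 'e' (letter)
  (3) 'r' (letter)
  (4) 'm' (letter)
  (5) 'o' (letter)
  (6) 'm' (letter)
  (7) 'e' (letter)
  (8) 't' (letter)
  (9) 'e' (letter)
  (10) 'r' (letter)
Units from scan: 10
Sound units = 10 units


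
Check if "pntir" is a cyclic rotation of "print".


Word: "print", Candidate: "pntir"
Method: check if candidate is substring of word+word
"printprint" contains "pntir"? No
Is rotation = No


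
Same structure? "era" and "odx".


Pattern of "era": [0, 1, 2]
Pattern of "odx": [0, 1, 2]
Patterns match
Same pattern = Yes


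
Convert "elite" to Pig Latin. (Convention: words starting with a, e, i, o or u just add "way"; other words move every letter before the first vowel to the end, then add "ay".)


Word: "elite"
Starts with vowel → add 'way'
Pig Latin = "eliteway"


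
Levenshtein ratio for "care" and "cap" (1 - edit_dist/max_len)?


Word 1: "care" (length 4)
Word 2: "cap" (length 3)
One optimal edit sequence:
  1. keep 'c'
  2. keep 'a'
  3. delete 'r'  (+1)
  4. substitute 'e' -> 'p'  (+1)
Edit distance = 2
Max length = max(4, 3) = 4
Similarity = 1 - 2/4
= 0.5000


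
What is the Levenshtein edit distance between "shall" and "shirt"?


Word 1: "shall" (length 5)
Word 2: "shirt" (length 5)
One optimal edit sequence (insert/delete/substitute each cost 1):
  1. keep 's'
  2. keep 'h'
  3. substitute 'a' -> 'i'  (+1)
  4. substitute 'l' -> 'r'  (+1)
  5. substitute 'l' -> 't'  (+1)
Total edit operations: 3
Edit distance = 3


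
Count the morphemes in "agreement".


Word: "agreement"
Morphemes: agree | -ment
Each morpheme carries meaning
= 2 morphemes


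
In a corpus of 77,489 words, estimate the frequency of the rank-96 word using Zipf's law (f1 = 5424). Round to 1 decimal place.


Zipf's law: f(r) = f(1) / r
f(1) = 5424
f(96) = 5424 / 96
= 56.5 occurrences


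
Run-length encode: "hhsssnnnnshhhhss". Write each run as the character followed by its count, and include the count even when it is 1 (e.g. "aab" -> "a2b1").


String: "hhsssnnnnshhhhss"
Scanning for consecutive runs:
  'h' x 2
  's' x 3
  'n' x 4
  's' x 1
  'h' x 4
  's' x 2
RLE = "h2s3n4s1h4s2"


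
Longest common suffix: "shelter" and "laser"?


Word 1: "shelter"
Word 2: "laser"
Comparing from end:
  Pos -1: 'r' == 'r'
  Pos -2: 'e' == 'e'
  Pos -3: 't' != 's' (stop)
LCS = "er" (length 2)


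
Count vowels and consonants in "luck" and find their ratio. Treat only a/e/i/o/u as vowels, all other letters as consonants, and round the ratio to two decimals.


Word: "luck"
Vowels (a,e,i,o,u): 1
Consonants: 3
Ratio = 1/3
= 0.33


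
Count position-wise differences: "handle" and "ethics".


Comparing character by character (same length = 6):
  Pos 0: 'h' vs 'e' !=
  Pos 1: 'a' vs 't' !=
  Pos 2: 'n' vs 'h' !=
  Pos 3: 'd' vs 'i' !=
  Pos 4: 'l' vs 'c' !=
  Pos 5: 'e' vs 's' !=
Hamming distance = 6


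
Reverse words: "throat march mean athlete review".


Original: "throat march mean athlete review"
Words (1..n): throat | march | mean | athlete | review
Reversed (n..1): review | athlete | mean | march | throat
Result = "review athlete mean march throat"


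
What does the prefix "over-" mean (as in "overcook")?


Prefix: over-
Example: overcook = over- + cook
Meaning = excessive


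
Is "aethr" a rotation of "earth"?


Word: "earth", Candidate: "aethr"
Method: check if candidate is substring of word+word
"earthearth" contains "aethr"? No
Is rotation = No


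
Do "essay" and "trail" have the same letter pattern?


Pattern of "essay": [0, 1, 1, 2, 3]
Pattern of "trail": [0, 1, 2, 3, 4]
Patterns do not match
Same pattern = No


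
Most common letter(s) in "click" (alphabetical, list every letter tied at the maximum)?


Word: "click"
Letter counts:
  'c': 2
  'i': 1
  'k': 1
  'l': 1
Maximum count = 2
Most frequent = 'c' (2 times each)


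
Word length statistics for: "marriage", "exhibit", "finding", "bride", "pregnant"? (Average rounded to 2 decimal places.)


Lengths: "marriage"=8, "exhibit"=7, "finding"=7, "bride"=5, "pregnant"=8
Sum = 35, Count = 5
Average = 35/5 = 7.00
= avg=7.00, min=5, max=8


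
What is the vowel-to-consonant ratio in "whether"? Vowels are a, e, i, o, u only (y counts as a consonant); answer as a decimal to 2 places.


Word: "whether"
Vowels (a,e,i,o,u): 2
Consonants: 5
Ratio = 2/5
= 0.40


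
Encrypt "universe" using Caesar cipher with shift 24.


Word: "universe"
Shift: 24
Each letter → (letter + shift) mod 26:
  'u' (20) + 24 = 18 → 's'
  'n' (13) + 24 = 11 → 'l'
  'i' (8) + 24 = 6 → 'g'
  'v' (21) + 24 = 19 → 't'
  'e' (4) + 24 = 2 → 'c'
  'r' (17) + 24 = 15 → 'p'
  's' (18) + 24 = 16 → 'q'
  'e' (4) + 24 = 2 → 'c'
Result = "slgtcpqc"


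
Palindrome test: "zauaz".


Word: "zauaz"
Reversed: "zauaz"
Forward == Backward? zauaz == zauaz
Palindrome = Yes


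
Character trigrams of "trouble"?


Word: "trouble" (length 7)
Number of trigrams = 7 - 3 + 1 = 5
  Position 0: "tro"
  Position 1: "rou"
  Position 2: "oub"
  Position 3: "ubl"
  Position 4: "ble"
Trigrams = "tro", "rou", "oub", "ubl", "ble"


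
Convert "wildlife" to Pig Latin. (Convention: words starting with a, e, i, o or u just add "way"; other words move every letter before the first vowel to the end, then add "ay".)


Word: "wildlife"
Starts with consonant(s) → move to end, add 'ay'
Consonant cluster: "w"
Pig Latin = "ildlifeway"


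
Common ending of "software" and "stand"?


Word 1: "software"
Word 2: "stand"
Comparing from end:
  Pos -1: 'e' != 'd' (stop)
LCS = "" (length 0)


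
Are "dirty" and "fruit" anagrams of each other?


Word 1: "dirty" → sorted: dirty
Word 2: "fruit" → sorted: firtu
Same letters? dirty != firtu
Anagram = No


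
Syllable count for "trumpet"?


Word: "trumpet"
Syllable breakdown: trum / pet
Counting: 2 parts
= 2 syllables


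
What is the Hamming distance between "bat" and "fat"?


Comparing character by character (same length = 3):
  Pos 0: 'b' vs 'f' !=
  Pos 1: 'a' vs 'a' =
  Pos 2: 't' vs 't' =
Hamming distance = 1


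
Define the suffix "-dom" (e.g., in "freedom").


Suffix: -dom
As in: freedom -> free + -dom
Meaning = state / realm


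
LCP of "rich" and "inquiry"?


Word 1: "rich"
Word 2: "inquiry"
Comparing from start:
  Pos 0: 'r' != 'i' (stop)
LCP = "" (length 0)


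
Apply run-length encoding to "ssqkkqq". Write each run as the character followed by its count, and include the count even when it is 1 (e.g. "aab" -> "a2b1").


String: "ssqkkqq"
Scanning for consecutive runs:
  's' x 2
  'q' x 1
  'k' x 2
  'q' x 2
RLE = "s2q1k2q2"


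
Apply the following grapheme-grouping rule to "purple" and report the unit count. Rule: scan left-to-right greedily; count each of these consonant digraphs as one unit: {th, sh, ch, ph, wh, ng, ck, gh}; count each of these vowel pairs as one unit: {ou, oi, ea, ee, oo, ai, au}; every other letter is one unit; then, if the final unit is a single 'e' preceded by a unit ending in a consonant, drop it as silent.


Word: "purple" (6 letters)
Left-to-right scan:
  (1) 'p' (letter)
  (2) 'u' (letter)
  (3) 'r' (letter)
  (4) 'p' (letter)
  (5) 'l' (letter)
  (6) 'e' (letter)
Units from scan: 6
Final unit is 'e' after a consonant -> drop as silent (-1)
Sound units = 5 units


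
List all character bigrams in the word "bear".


Word: "bear" (length 4)
Number of bigrams = 4 - 2 + 1 = 3
  Position 0: "be"
  Position 1: "ea"
  Position 2: "ar"
Bigrams = "be", "ea", "ar"


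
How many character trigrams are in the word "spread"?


Word: "spread" (length 6)
Number of 3-grams = length - 3 + 1 = 6 - 3 + 1
= 4


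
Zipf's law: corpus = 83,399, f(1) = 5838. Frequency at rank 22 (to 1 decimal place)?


Zipf's law: f(r) = f(1) / r
f(1) = 5838
f(22) = 5838 / 22
= 265.4 occurrences


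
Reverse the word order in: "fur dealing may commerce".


Original: "fur dealing may commerce"
Words (1..n): fur | dealing | may | commerce
Reversed (n..1): commerce | may | dealing | fur
Result = "commerce may dealing fur"


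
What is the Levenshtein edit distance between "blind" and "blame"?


Word 1: "blind" (length 5)
Word 2: "blame" (length 5)
One optimal edit sequence (insert/delete/substitute each cost 1):
  1. keep 'b'
  2. keep 'l'
  3. substitute 'i' -> 'a'  (+1)
  4. substitute 'n' -> 'm'  (+1)
  5. substitute 'd' -> 'e'  (+1)
Total edit operations: 3
Edit distance = 3


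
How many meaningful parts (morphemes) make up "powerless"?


Word: "powerless"
Morphemes: power / -less
Each morpheme carries meaning
= 2 morphemes


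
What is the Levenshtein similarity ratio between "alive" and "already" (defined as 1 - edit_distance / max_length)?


Word 1: "alive" (length 5)
Word 2: "already" (length 7)
One optimal edit sequence:
  1. keep 'a'
  2. keep 'l'
  3. insert 'r'  (+1)
  4. insert 'e'  (+1)
  5. substitute 'i' -> 'a'  (+1)
  6. substitute 'v' -> 'd'  (+1)
  7. substitute 'e' -> 'y'  (+1)
Edit distance = 5
Max length = max(5, 7) = 7
Similarity = 1 - 5/7
= 0.2857


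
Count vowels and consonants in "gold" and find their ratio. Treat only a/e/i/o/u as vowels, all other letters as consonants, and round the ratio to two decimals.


Word: "gold"
Vowels (a,e,i,o,u): 1
Consonants: 3
Ratio = 1/3
= 0.33


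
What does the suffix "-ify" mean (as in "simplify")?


Suffix: -ify
Example: simplify (simple + -ify, with a spelling change)
Meaning = to make


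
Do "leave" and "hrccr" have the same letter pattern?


Pattern of "leave": [0, 1, 2, 3, 1]
Pattern of "hrccr": [0, 1, 2, 2, 1]
Patterns do not match
Same pattern = No


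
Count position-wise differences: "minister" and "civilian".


Comparing character by character (same length = 8):
  Pos 0: 'm' vs 'c' !=
  Pos 1: 'i' vs 'i' =
  Pos 2: 'n' vs 'v' !=
  Pos 3: 'i' vs 'i' =
  Pos 4: 's' vs 'l' !=
  Pos 5: 't' vs 'i' !=
  Pos 6: 'e' vs 'a' !=
  Pos 7: 'r' vs 'n' !=
Hamming distance = 6


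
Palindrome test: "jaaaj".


Word: "jaaaj"
Reversed: "jaaaj"
Forward == Backward? jaaaj == jaaaj
Palindrome = Yes


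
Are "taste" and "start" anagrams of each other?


Word 1: "taste" → sorted: aestt
Word 2: "start" → sorted: arstt
Same letters? aestt != arstt
Anagram = No


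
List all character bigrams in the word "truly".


Word: "truly" (length 5)
Number of bigrams = 5 - 2 + 1 = 4
  Position 0: "tr"
  Position 1: "ru"
  Position 2: "ul"
  Position 3: "ly"
Bigrams = "tr", "ru", "ul", "ly"


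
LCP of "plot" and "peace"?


Word 1: "plot"
Word 2: "peace"
Comparing from start:
  Pos 0: 'p' == 'p'
  Pos 1: 'l' != 'e' (stop)
LCP = "p" (length 1)


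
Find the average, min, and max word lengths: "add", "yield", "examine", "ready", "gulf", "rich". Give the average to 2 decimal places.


Lengths: "add"=3, "yield"=5, "examine"=7, "ready"=5, "gulf"=4, "rich"=4
Sum = 28, Count = 6
Average = 28/6 = 4.67
= avg=4.67, min=3, max=7


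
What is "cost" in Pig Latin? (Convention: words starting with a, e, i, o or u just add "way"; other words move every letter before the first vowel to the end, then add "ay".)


Word: "cost"
Starts with consonant(s) → move to end, add 'ay'
Consonant cluster: "c"
Pig Latin = "ostcay"


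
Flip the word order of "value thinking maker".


Original: "value thinking maker"
Words (1..n): value | thinking | maker
Reversed (n..1): maker | thinking | value
Result = "maker thinking value"


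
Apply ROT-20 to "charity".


Word: "charity"
Shift: 20
Each letter → (letter + shift) mod 26:
  'c' (2) + 20 = 22 → 'w'
  'h' (7) + 20 = 1 → 'b'
  'a' (0) + 20 = 20 → 'u'
  'r' (17) + 20 = 11 → 'l'
  'i' (8) + 20 = 2 → 'c'
  't' (19) + 20 = 13 → 'n'
  'y' (24) + 20 = 18 → 's'
Result = "wbulcns"


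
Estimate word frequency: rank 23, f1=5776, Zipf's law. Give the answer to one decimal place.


Zipf's law: f(r) = f(1) / r
f(1) = 5776
f(23) = 5776 / 23
= 251.1 occurrences


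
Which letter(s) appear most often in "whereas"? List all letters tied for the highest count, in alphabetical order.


Word: "whereas"
Letter counts:
  'a': 1
  'e': 2
  'h': 1
  'r': 1
  's': 1
  'w': 1
Maximum count = 2
Most frequent = 'e' (2 times each)


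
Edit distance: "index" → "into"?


Word 1: "index" (length 5)
Word 2: "into" (length 4)
One optimal edit sequence (insert/delete/substitute each cost 1):
  1. keep 'i'
  2. keep 'n'
  3. delete 'd'  (+1)
  4. substitute 'e' -> 't'  (+1)
  5. substitute 'x' -> 'o'  (+1)
Total edit operations: 3
Edit distance = 3


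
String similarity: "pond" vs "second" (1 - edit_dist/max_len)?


Word 1: "pond" (length 4)
Word 2: "second" (length 6)
One optimal edit sequence:
  1. insert 's'  (+1)
  2. insert 'e'  (+1)
  3. substitute 'p' -> 'c'  (+1)
  4. keep 'o'
  5. keep 'n'
  6. keep 'd'
Edit distance = 3
Max length = max(4, 6) = 6
Similarity = 1 - 3/6
= 0.5000


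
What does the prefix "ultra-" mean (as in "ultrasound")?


Prefix: ultra-
Example: ultrasound (ultra- + sound)
Meaning = beyond


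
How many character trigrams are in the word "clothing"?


Word: "clothing" (length 8)
Number of 3-grams = length - 3 + 1 = 8 - 3 + 1
= 6


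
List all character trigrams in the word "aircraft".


Word: "aircraft" (length 8)
Number of trigrams = 8 - 3 + 1 = 6
  Position 0: "air"
  Position 1: "irc"
  Position 2: "rcr"
  Position 3: "cra"
  Position 4: "raf"
  Position 5: "aft"
Trigrams = "air", "irc", "rcr", "cra", "raf", "aft"


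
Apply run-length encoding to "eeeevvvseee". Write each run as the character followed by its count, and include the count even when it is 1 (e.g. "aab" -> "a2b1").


String: "eeeevvvseee"
Scanning for consecutive runs:
  'e' x 4
  'v' x 3
  's' x 1
  'e' x 3
RLE = "e4v3s1e3"
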